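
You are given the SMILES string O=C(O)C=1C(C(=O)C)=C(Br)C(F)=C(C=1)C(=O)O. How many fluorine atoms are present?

Scan the SMILES for F atoms (remember two-letter symbols like Cl and Br are single atoms).
Fluorine count: 1.

1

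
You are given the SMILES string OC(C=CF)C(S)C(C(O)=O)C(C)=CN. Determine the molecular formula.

C9H14FNO3S

Walk through each heavy atom and fill implicit hydrogens from standard valence (C 4, N 3, O 2, S 2, halogen 1):
  atom 1: O, bond orders sum to 1 (valence 2) → 1 H
  atom 2: C, bond orders sum to 3 (valence 4) → 1 H
  atom 3: C, bond orders sum to 3 (valence 4) → 1 H
  atom 4: C, bond orders sum to 3 (valence 4) → 1 H
  atom 5: F (halogen, monovalent) → 0 H
  atom 6: C, bond orders sum to 3 (valence 4) → 1 H
  atom 7: S, bond orders sum to 1 (valence 2) → 1 H
  atom 8: C, bond orders sum to 3 (valence 4) → 1 H
  atom 9: C, bond orders sum to 4 (valence 4) → 0 H
  atom 10: O, bond orders sum to 1 (valence 2) → 1 H
  atom 11: O, bond orders sum to 2 (valence 2) → 0 H
  atom 12: C, bond orders sum to 4 (valence 4) → 0 H
  atom 13: C, bond orders sum to 1 (valence 4) → 3 H
  atom 14: C, bond orders sum to 3 (valence 4) → 1 H
  atom 15: N, bond orders sum to 1 (valence 3) → 2 H
Totals → C:9, H:14, F:1, N:1, O:3, S:1.
In Hill order: C9H14FNO3S.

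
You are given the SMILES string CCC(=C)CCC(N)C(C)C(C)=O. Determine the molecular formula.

Walk through each heavy atom and fill implicit hydrogens from standard valence (C 4, N 3, O 2, S 2, halogen 1):
  atom 1: C, bond orders sum to 1 (valence 4) → 3 H
  atom 2: C, bond orders sum to 2 (valence 4) → 2 H
  atom 3: C, bond orders sum to 4 (valence 4) → 0 H
  atom 4: C, bond orders sum to 2 (valence 4) → 2 H
  atom 5: C, bond orders sum to 2 (valence 4) → 2 H
  atom 6: C, bond orders sum to 2 (valence 4) → 2 H
  atom 7: C, bond orders sum to 3 (valence 4) → 1 H
  atom 8: N, bond orders sum to 1 (valence 3) → 2 H
  atom 9: C, bond orders sum to 3 (valence 4) → 1 H
  atom 10: C, bond orders sum to 1 (valence 4) → 3 H
  atom 11: C, bond orders sum to 4 (valence 4) → 0 H
  atom 12: C, bond orders sum to 1 (valence 4) → 3 H
  atom 13: O, bond orders sum to 2 (valence 2) → 0 H
Totals → C:11, H:21, N:1, O:1.
In Hill order: C11H21NO.

C11H21NO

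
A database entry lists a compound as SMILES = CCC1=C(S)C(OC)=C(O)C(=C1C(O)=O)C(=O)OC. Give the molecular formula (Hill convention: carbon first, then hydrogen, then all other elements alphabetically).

Walk through each heavy atom and fill implicit hydrogens from standard valence (C 4, N 3, O 2, S 2, halogen 1):
  atom 1: C, bond orders sum to 1 (valence 4) → 3 H
  atom 2: C, bond orders sum to 2 (valence 4) → 2 H
  atom 3: C, bond orders sum to 4 (valence 4) → 0 H
  atom 4: C, bond orders sum to 4 (valence 4) → 0 H
  atom 5: S, bond orders sum to 1 (valence 2) → 1 H
  atom 6: C, bond orders sum to 4 (valence 4) → 0 H
  atom 7: O, bond orders sum to 2 (valence 2) → 0 H
  atom 8: C, bond orders sum to 1 (valence 4) → 3 H
  atom 9: C, bond orders sum to 4 (valence 4) → 0 H
  atom 10: O, bond orders sum to 1 (valence 2) → 1 H
  atom 11: C, bond orders sum to 4 (valence 4) → 0 H
  atom 12: C, bond orders sum to 4 (valence 4) → 0 H
  atom 13: C, bond orders sum to 4 (valence 4) → 0 H
  atom 14: O, bond orders sum to 1 (valence 2) → 1 H
  atom 15: O, bond orders sum to 2 (valence 2) → 0 H
  atom 16: C, bond orders sum to 4 (valence 4) → 0 H
  atom 17: O, bond orders sum to 2 (valence 2) → 0 H
  atom 18: O, bond orders sum to 2 (valence 2) → 0 H
  atom 19: C, bond orders sum to 1 (valence 4) → 3 H
Totals → C:12, H:14, O:6, S:1.
In Hill order: C12H14O6S.

C12H14O6S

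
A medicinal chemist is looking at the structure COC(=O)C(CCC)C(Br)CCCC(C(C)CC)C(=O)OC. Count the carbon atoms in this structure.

Count every carbon token in the SMILES (each C, including those in ring-closure positions and inside branches).
Carbon count: 17.

17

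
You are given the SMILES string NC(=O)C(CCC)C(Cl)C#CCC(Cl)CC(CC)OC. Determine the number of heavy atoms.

20

Every atom symbol written in the SMILES (organic subset) is one heavy atom; implicit H are not written.
Heavy atoms by element → C:15, Cl:2, N:1, O:2.
Total: 20.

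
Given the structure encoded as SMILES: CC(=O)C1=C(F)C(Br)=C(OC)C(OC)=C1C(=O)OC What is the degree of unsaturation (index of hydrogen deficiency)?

Degree of unsaturation = (number of rings) + (number of π bonds).
Ring closures in the SMILES: 1.
π bonds: 5 double bonds (each 1 DoU) → 5 DoU from unsaturation.
Total DoU = 1 + 5 = 6.

6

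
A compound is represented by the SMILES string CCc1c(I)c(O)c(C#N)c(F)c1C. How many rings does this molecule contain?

In SMILES, each pair of matching ring-closure digits denotes one ring-closing bond; the number of such bonds equals the number of independent rings.
Ring-closure bonds here: 1.

1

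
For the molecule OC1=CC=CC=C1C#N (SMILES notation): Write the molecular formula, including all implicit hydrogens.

Walk through each heavy atom and fill implicit hydrogens from standard valence (C 4, N 3, O 2, S 2, halogen 1):
  atom 1: O, bond orders sum to 1 (valence 2) → 1 H
  atom 2: C, bond orders sum to 4 (valence 4) → 0 H
  atom 3: C, bond orders sum to 3 (valence 4) → 1 H
  atom 4: C, bond orders sum to 3 (valence 4) → 1 H
  atom 5: C, bond orders sum to 3 (valence 4) → 1 H
  atom 6: C, bond orders sum to 3 (valence 4) → 1 H
  atom 7: C, bond orders sum to 4 (valence 4) → 0 H
  atom 8: C, bond orders sum to 4 (valence 4) → 0 H
  atom 9: N, bond orders sum to 3 (valence 3) → 0 H
Totals → C:7, H:5, N:1, O:1.

C7H5NO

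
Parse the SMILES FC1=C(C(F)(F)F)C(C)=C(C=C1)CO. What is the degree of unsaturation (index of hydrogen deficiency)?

Degree of unsaturation = (number of rings) + (number of π bonds).
Ring closures in the SMILES: 1.
π bonds: 3 double bonds (each 1 DoU) → 3 DoU from unsaturation.
Total DoU = 1 + 3 = 4.

4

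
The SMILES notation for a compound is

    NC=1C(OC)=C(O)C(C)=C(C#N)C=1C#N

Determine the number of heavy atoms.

Every atom symbol written in the SMILES (organic subset) is one heavy atom; implicit H are not written.
Heavy atoms by element → C:10, N:3, O:2.
Total: 15.

15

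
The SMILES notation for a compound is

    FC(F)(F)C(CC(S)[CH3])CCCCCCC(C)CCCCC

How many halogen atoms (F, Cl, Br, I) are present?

3

Halogen atoms appear at heavy-atom positions 1, 3, 4 (3×F).
Other groups present: 1 thiol.
Halogen count: 3.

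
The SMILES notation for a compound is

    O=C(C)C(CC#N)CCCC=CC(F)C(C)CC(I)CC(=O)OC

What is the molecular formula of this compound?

C18H27FINO3

Walk through each heavy atom and fill implicit hydrogens from standard valence (C 4, N 3, O 2, S 2, halogen 1):
  atom 1: O, bond orders sum to 2 (valence 2) → 0 H
  atom 2: C, bond orders sum to 4 (valence 4) → 0 H
  atom 3: C, bond orders sum to 1 (valence 4) → 3 H
  atom 4: C, bond orders sum to 3 (valence 4) → 1 H
  atom 5: C, bond orders sum to 2 (valence 4) → 2 H
  atom 6: C, bond orders sum to 4 (valence 4) → 0 H
  atom 7: N, bond orders sum to 3 (valence 3) → 0 H
  atom 8: C, bond orders sum to 2 (valence 4) → 2 H
  atom 9: C, bond orders sum to 2 (valence 4) → 2 H
  atom 10: C, bond orders sum to 2 (valence 4) → 2 H
  atom 11: C, bond orders sum to 3 (valence 4) → 1 H
  atom 12: C, bond orders sum to 3 (valence 4) → 1 H
  atom 13: C, bond orders sum to 3 (valence 4) → 1 H
  atom 14: F (halogen, monovalent) → 0 H
  atom 15: C, bond orders sum to 3 (valence 4) → 1 H
  atom 16: C, bond orders sum to 1 (valence 4) → 3 H
  atom 17: C, bond orders sum to 2 (valence 4) → 2 H
  atom 18: C, bond orders sum to 3 (valence 4) → 1 H
  atom 19: I (halogen, monovalent) → 0 H
  atom 20: C, bond orders sum to 2 (valence 4) → 2 H
  atom 21: C, bond orders sum to 4 (valence 4) → 0 H
  atom 22: O, bond orders sum to 2 (valence 2) → 0 H
  atom 23: O, bond orders sum to 2 (valence 2) → 0 H
  atom 24: C, bond orders sum to 1 (valence 4) → 3 H
Totals → C:18, H:27, F:1, I:1, N:1, O:3.
In Hill order: C18H27FINO3.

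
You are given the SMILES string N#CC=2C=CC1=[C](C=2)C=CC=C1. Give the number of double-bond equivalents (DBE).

Degree of unsaturation = (number of rings) + (number of π bonds).
Ring closures in the SMILES: 2.
π bonds: 5 double bonds (each 1 DoU), 1 triple bond (each 2 DoU) → 7 DoU from unsaturation.
Total DoU = 2 + 7 = 9.

9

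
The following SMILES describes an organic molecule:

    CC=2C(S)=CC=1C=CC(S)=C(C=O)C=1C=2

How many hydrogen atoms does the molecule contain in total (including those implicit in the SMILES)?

10

Walk through each heavy atom and fill implicit hydrogens from standard valence (C 4, N 3, O 2, S 2, halogen 1):
  atom 1: C, bond orders sum to 1 (valence 4) → 3 H
  atom 2: C, bond orders sum to 4 (valence 4) → 0 H
  atom 3: C, bond orders sum to 4 (valence 4) → 0 H
  atom 4: S, bond orders sum to 1 (valence 2) → 1 H
  atom 5: C, bond orders sum to 3 (valence 4) → 1 H
  atom 6: C, bond orders sum to 4 (valence 4) → 0 H
  atom 7: C, bond orders sum to 3 (valence 4) → 1 H
  atom 8: C, bond orders sum to 3 (valence 4) → 1 H
  atom 9: C, bond orders sum to 4 (valence 4) → 0 H
  atom 10: S, bond orders sum to 1 (valence 2) → 1 H
  atom 11: C, bond orders sum to 4 (valence 4) → 0 H
  atom 12: C, bond orders sum to 3 (valence 4) → 1 H
  atom 13: O, bond orders sum to 2 (valence 2) → 0 H
  atom 14: C, bond orders sum to 4 (valence 4) → 0 H
  atom 15: C, bond orders sum to 3 (valence 4) → 1 H
Total hydrogens: 10.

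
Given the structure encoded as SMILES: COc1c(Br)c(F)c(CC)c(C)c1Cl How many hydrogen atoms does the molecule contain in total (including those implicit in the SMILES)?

11

Walk through each heavy atom and fill implicit hydrogens from standard valence (C 4, N 3, O 2, S 2, halogen 1); for lowercase aromatic atoms, an aromatic c carries 1 H when it has two neighbours and 0 H with three, and aromatic n carries 0 H:
  atom 1: C, bond orders sum to 1 (valence 4) → 3 H
  atom 2: O, bond orders sum to 2 (valence 2) → 0 H
  atom 3: aromatic c, 3 neighbours → 0 H
  atom 4: aromatic c, 3 neighbours → 0 H
  atom 5: Br (halogen, monovalent) → 0 H
  atom 6: aromatic c, 3 neighbours → 0 H
  atom 7: F (halogen, monovalent) → 0 H
  atom 8: aromatic c, 3 neighbours → 0 H
  atom 9: C, bond orders sum to 2 (valence 4) → 2 H
  atom 10: C, bond orders sum to 1 (valence 4) → 3 H
  atom 11: aromatic c, 3 neighbours → 0 H
  atom 12: C, bond orders sum to 1 (valence 4) → 3 H
  atom 13: aromatic c, 3 neighbours → 0 H
  atom 14: Cl (halogen, monovalent) → 0 H
Total hydrogens: 11.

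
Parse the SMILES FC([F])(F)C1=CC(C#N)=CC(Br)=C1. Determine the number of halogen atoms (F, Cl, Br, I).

Halogen atoms appear at heavy-atom positions 1, 3, 4, 12 (1×Br, 3×F).
Other groups present: 1 nitrile.
Halogen count: 4.

4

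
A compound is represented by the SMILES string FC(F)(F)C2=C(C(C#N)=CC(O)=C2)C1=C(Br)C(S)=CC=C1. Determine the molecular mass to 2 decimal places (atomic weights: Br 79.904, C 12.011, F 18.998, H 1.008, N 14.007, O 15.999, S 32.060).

First, the molecular formula is C14H7BrF3NOS (counting implicit H from valence).
  Br: 1 × 79.904 = 79.904
  C: 14 × 12.011 = 168.154
  F: 3 × 18.998 = 56.994
  H: 7 × 1.008 = 7.056
  N: 1 × 14.007 = 14.007
  O: 1 × 15.999 = 15.999
  S: 1 × 32.060 = 32.060
Sum: 1×79.904 + 14×12.011 + 3×18.998 + 7×1.008 + 1×14.007 + 1×15.999 + 1×32.060 = 374.174 → 374.17 g/mol.

374.17 g/mol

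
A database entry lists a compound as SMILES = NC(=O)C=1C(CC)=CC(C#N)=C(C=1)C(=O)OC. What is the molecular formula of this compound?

C12H12N2O3

Walk through each heavy atom and fill implicit hydrogens from standard valence (C 4, N 3, O 2, S 2, halogen 1):
  atom 1: N, bond orders sum to 1 (valence 3) → 2 H
  atom 2: C, bond orders sum to 4 (valence 4) → 0 H
  atom 3: O, bond orders sum to 2 (valence 2) → 0 H
  atom 4: C, bond orders sum to 4 (valence 4) → 0 H
  atom 5: C, bond orders sum to 4 (valence 4) → 0 H
  atom 6: C, bond orders sum to 2 (valence 4) → 2 H
  atom 7: C, bond orders sum to 1 (valence 4) → 3 H
  atom 8: C, bond orders sum to 3 (valence 4) → 1 H
  atom 9: C, bond orders sum to 4 (valence 4) → 0 H
  atom 10: C, bond orders sum to 4 (valence 4) → 0 H
  atom 11: N, bond orders sum to 3 (valence 3) → 0 H
  atom 12: C, bond orders sum to 4 (valence 4) → 0 H
  atom 13: C, bond orders sum to 3 (valence 4) → 1 H
  atom 14: C, bond orders sum to 4 (valence 4) → 0 H
  atom 15: O, bond orders sum to 2 (valence 2) → 0 H
  atom 16: O, bond orders sum to 2 (valence 2) → 0 H
  atom 17: C, bond orders sum to 1 (valence 4) → 3 H
Totals → C:12, H:12, N:2, O:3.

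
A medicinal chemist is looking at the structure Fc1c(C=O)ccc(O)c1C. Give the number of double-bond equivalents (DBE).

5

Molecular formula: C8H7FO2.
DoU = (2C + 2 + N − H − X) / 2, where X is the halogen count and O/S are ignored.
    = (2·8 + 2 + 0 − 7 − 1) / 2 = 10 / 2 = 5.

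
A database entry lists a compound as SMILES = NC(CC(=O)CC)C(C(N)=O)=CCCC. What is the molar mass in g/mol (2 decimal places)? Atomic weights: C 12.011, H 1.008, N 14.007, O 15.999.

212.29 g/mol

First, the molecular formula is C11H20N2O2 (counting implicit H from valence).
  C: 11 × 12.011 = 132.121
  H: 20 × 1.008 = 20.160
  N: 2 × 14.007 = 28.014
  O: 2 × 15.999 = 31.998
Sum: 11×12.011 + 20×1.008 + 2×14.007 + 2×15.999 = 212.293 → 212.29 g/mol.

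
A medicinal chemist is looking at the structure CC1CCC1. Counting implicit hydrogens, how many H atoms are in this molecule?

10

Walk through each heavy atom and fill implicit hydrogens from standard valence (C 4, N 3, O 2, S 2, halogen 1):
  atom 1: C, bond orders sum to 1 (valence 4) → 3 H
  atom 2: C, bond orders sum to 3 (valence 4) → 1 H
  atom 3: C, bond orders sum to 2 (valence 4) → 2 H
  atom 4: C, bond orders sum to 2 (valence 4) → 2 H
  atom 5: C, bond orders sum to 2 (valence 4) → 2 H
Total hydrogens: 10.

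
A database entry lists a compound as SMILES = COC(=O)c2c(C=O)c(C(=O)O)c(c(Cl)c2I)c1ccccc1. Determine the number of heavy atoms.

Every atom symbol written in the SMILES (organic subset) is one heavy atom; implicit H are not written.
Heavy atoms by element → C:16, Cl:1, I:1, O:5.
Total: 23.

23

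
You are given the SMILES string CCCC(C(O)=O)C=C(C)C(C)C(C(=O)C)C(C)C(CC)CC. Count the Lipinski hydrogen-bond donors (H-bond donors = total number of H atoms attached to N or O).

1

Donors: find every N or O and count the H atoms it carries.
  atom 6 (O): bond orders sum to 1 → 1 H
  atom 7 (O): bond orders sum to 2 → 0 H
  atom 15 (O): bond orders sum to 2 → 0 H
Lipinski HBD = 1.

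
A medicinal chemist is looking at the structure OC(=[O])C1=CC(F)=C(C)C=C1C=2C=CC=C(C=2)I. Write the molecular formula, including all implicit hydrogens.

Walk through each heavy atom and fill implicit hydrogens from standard valence (C 4, N 3, O 2, S 2, halogen 1):
  atom 1: O, bond orders sum to 1 (valence 2) → 1 H
  atom 2: C, bond orders sum to 4 (valence 4) → 0 H
  atom 3: O with explicit H count 0
  atom 4: C, bond orders sum to 4 (valence 4) → 0 H
  atom 5: C, bond orders sum to 3 (valence 4) → 1 H
  atom 6: C, bond orders sum to 4 (valence 4) → 0 H
  atom 7: F (halogen, monovalent) → 0 H
  atom 8: C, bond orders sum to 4 (valence 4) → 0 H
  atom 9: C, bond orders sum to 1 (valence 4) → 3 H
  atom 10: C, bond orders sum to 3 (valence 4) → 1 H
  atom 11: C, bond orders sum to 4 (valence 4) → 0 H
  atom 12: C, bond orders sum to 4 (valence 4) → 0 H
  atom 13: C, bond orders sum to 3 (valence 4) → 1 H
  atom 14: C, bond orders sum to 3 (valence 4) → 1 H
  atom 15: C, bond orders sum to 3 (valence 4) → 1 H
  atom 16: C, bond orders sum to 4 (valence 4) → 0 H
  atom 17: C, bond orders sum to 3 (valence 4) → 1 H
  atom 18: I (halogen, monovalent) → 0 H
Totals → C:14, H:10, F:1, I:1, O:2.

C14H10FIO2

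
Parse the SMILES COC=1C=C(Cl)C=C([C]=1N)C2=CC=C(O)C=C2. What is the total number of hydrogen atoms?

Walk through each heavy atom and fill implicit hydrogens from standard valence (C 4, N 3, O 2, S 2, halogen 1):
  atom 1: C, bond orders sum to 1 (valence 4) → 3 H
  atom 2: O, bond orders sum to 2 (valence 2) → 0 H
  atom 3: C, bond orders sum to 4 (valence 4) → 0 H
  atom 4: C, bond orders sum to 3 (valence 4) → 1 H
  atom 5: C, bond orders sum to 4 (valence 4) → 0 H
  atom 6: Cl (halogen, monovalent) → 0 H
  atom 7: C, bond orders sum to 3 (valence 4) → 1 H
  atom 8: C, bond orders sum to 4 (valence 4) → 0 H
  atom 9: C with explicit H count 0
  atom 10: N, bond orders sum to 1 (valence 3) → 2 H
  atom 11: C, bond orders sum to 4 (valence 4) → 0 H
  atom 12: C, bond orders sum to 3 (valence 4) → 1 H
  atom 13: C, bond orders sum to 3 (valence 4) → 1 H
  atom 14: C, bond orders sum to 4 (valence 4) → 0 H
  atom 15: O, bond orders sum to 1 (valence 2) → 1 H
  atom 16: C, bond orders sum to 3 (valence 4) → 1 H
  atom 17: C, bond orders sum to 3 (valence 4) → 1 H
Total hydrogens: 12.

12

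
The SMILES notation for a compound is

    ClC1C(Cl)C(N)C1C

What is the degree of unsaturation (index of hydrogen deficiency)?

1

Molecular formula: C5H9Cl2N.
DoU = (2C + 2 + N − H − X) / 2, where X is the halogen count and O/S are ignored.
    = (2·5 + 2 + 1 − 9 − 2) / 2 = 2 / 2 = 1.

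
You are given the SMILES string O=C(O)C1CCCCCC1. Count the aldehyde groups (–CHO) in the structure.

0

Scan the SMILES for the aldehyde motif — none present.
Groups that are present: 1 carboxylic acid.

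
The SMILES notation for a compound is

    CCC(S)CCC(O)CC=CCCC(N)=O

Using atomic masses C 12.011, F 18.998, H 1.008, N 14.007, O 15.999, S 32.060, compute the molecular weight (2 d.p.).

First, the molecular formula is C12H23NO2S (counting implicit H from valence).
  C: 12 × 12.011 = 144.132
  H: 23 × 1.008 = 23.184
  N: 1 × 14.007 = 14.007
  O: 2 × 15.999 = 31.998
  S: 1 × 32.060 = 32.060
Sum: 12×12.011 + 23×1.008 + 1×14.007 + 2×15.999 + 1×32.060 = 245.381 → 245.38 g/mol.

245.38 g/mol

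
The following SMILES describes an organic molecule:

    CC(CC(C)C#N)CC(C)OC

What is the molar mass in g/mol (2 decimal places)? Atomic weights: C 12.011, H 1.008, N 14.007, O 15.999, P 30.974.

169.27 g/mol

First, the molecular formula is C10H19NO (counting implicit H from valence).
  C: 10 × 12.011 = 120.110
  H: 19 × 1.008 = 19.152
  N: 1 × 14.007 = 14.007
  O: 1 × 15.999 = 15.999
Sum: 10×12.011 + 19×1.008 + 1×14.007 + 1×15.999 = 169.268 → 169.27 g/mol.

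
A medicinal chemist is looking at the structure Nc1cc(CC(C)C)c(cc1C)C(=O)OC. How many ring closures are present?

1

In SMILES, each pair of matching ring-closure digits denotes one ring-closing bond; the number of such bonds equals the number of independent rings.
Ring-closure bonds here: 1.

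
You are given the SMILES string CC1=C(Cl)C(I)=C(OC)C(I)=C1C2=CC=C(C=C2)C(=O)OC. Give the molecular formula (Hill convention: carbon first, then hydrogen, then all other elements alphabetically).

C16H13ClI2O3

Walk through each heavy atom and fill implicit hydrogens from standard valence (C 4, N 3, O 2, S 2, halogen 1):
  atom 1: C, bond orders sum to 1 (valence 4) → 3 H
  atom 2: C, bond orders sum to 4 (valence 4) → 0 H
  atom 3: C, bond orders sum to 4 (valence 4) → 0 H
  atom 4: Cl (halogen, monovalent) → 0 H
  atom 5: C, bond orders sum to 4 (valence 4) → 0 H
  atom 6: I (halogen, monovalent) → 0 H
  atom 7: C, bond orders sum to 4 (valence 4) → 0 H
  atom 8: O, bond orders sum to 2 (valence 2) → 0 H
  atom 9: C, bond orders sum to 1 (valence 4) → 3 H
  atom 10: C, bond orders sum to 4 (valence 4) → 0 H
  atom 11: I (halogen, monovalent) → 0 H
  atom 12: C, bond orders sum to 4 (valence 4) → 0 H
  atom 13: C, bond orders sum to 4 (valence 4) → 0 H
  atom 14: C, bond orders sum to 3 (valence 4) → 1 H
  atom 15: C, bond orders sum to 3 (valence 4) → 1 H
  atom 16: C, bond orders sum to 4 (valence 4) → 0 H
  atom 17: C, bond orders sum to 3 (valence 4) → 1 H
  atom 18: C, bond orders sum to 3 (valence 4) → 1 H
  atom 19: C, bond orders sum to 4 (valence 4) → 0 H
  atom 20: O, bond orders sum to 2 (valence 2) → 0 H
  atom 21: O, bond orders sum to 2 (valence 2) → 0 H
  atom 22: C, bond orders sum to 1 (valence 4) → 3 H
Totals → C:16, H:13, Cl:1, I:2, O:3.
In Hill order: C16H13ClI2O3.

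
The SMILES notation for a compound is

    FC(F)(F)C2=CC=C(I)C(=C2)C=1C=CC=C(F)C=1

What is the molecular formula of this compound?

C13H7F4I

Walk through each heavy atom and fill implicit hydrogens from standard valence (C 4, N 3, O 2, S 2, halogen 1):
  atom 1: F (halogen, monovalent) → 0 H
  atom 2: C, bond orders sum to 4 (valence 4) → 0 H
  atom 3: F (halogen, monovalent) → 0 H
  atom 4: F (halogen, monovalent) → 0 H
  atom 5: C, bond orders sum to 4 (valence 4) → 0 H
  atom 6: C, bond orders sum to 3 (valence 4) → 1 H
  atom 7: C, bond orders sum to 3 (valence 4) → 1 H
  atom 8: C, bond orders sum to 4 (valence 4) → 0 H
  atom 9: I (halogen, monovalent) → 0 H
  atom 10: C, bond orders sum to 4 (valence 4) → 0 H
  atom 11: C, bond orders sum to 3 (valence 4) → 1 H
  atom 12: C, bond orders sum to 4 (valence 4) → 0 H
  atom 13: C, bond orders sum to 3 (valence 4) → 1 H
  atom 14: C, bond orders sum to 3 (valence 4) → 1 H
  atom 15: C, bond orders sum to 3 (valence 4) → 1 H
  atom 16: C, bond orders sum to 4 (valence 4) → 0 H
  atom 17: F (halogen, monovalent) → 0 H
  atom 18: C, bond orders sum to 3 (valence 4) → 1 H
Totals → C:13, H:7, F:4, I:1.
In Hill order: C13H7F4I.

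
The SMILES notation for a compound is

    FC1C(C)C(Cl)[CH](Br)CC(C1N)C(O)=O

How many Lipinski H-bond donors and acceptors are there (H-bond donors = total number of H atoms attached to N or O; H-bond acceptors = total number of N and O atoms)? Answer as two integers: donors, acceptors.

Donors: find every N or O and count the H atoms it carries.
  atom 12 (N): bond orders sum to 1 → 2 H
  atom 14 (O): bond orders sum to 1 → 1 H
  atom 15 (O): bond orders sum to 2 → 0 H
Lipinski HBD = 3.
Acceptors: N atoms = 1, O atoms = 2 → HBA = 3.

3, 3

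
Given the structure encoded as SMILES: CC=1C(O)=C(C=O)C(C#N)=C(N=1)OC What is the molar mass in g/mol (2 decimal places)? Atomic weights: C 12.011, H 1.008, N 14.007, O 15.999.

First, the molecular formula is C9H8N2O3 (counting implicit H from valence).
  C: 9 × 12.011 = 108.099
  H: 8 × 1.008 = 8.064
  N: 2 × 14.007 = 28.014
  O: 3 × 15.999 = 47.997
Sum: 9×12.011 + 8×1.008 + 2×14.007 + 3×15.999 = 192.174 → 192.17 g/mol.

192.17 g/mol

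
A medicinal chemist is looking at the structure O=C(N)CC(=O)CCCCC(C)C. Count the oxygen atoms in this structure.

Scan the SMILES for O atoms (remember two-letter symbols like Cl and Br are single atoms).
Oxygen count: 2.

2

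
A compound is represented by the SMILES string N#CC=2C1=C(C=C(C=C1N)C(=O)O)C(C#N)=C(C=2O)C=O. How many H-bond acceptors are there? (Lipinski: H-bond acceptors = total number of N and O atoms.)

7

N atoms: 3; O atoms: 4.
Lipinski HBA = 3 + 4 = 7.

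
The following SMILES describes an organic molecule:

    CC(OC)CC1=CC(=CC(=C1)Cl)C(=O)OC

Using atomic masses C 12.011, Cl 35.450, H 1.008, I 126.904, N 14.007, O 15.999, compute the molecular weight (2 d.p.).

242.70 g/mol

First, the molecular formula is C12H15ClO3 (counting implicit H from valence).
  C: 12 × 12.011 = 144.132
  Cl: 1 × 35.450 = 35.450
  H: 15 × 1.008 = 15.120
  O: 3 × 15.999 = 47.997
Sum: 12×12.011 + 1×35.450 + 15×1.008 + 3×15.999 = 242.699 → 242.70 g/mol.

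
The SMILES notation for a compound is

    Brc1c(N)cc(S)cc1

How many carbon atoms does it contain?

Count every carbon token in the SMILES (each C, including those in ring-closure positions and inside branches).
Carbon count: 6.

6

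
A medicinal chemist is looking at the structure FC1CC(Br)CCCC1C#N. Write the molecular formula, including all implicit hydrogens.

Walk through each heavy atom and fill implicit hydrogens from standard valence (C 4, N 3, O 2, S 2, halogen 1):
  atom 1: F (halogen, monovalent) → 0 H
  atom 2: C, bond orders sum to 3 (valence 4) → 1 H
  atom 3: C, bond orders sum to 2 (valence 4) → 2 H
  atom 4: C, bond orders sum to 3 (valence 4) → 1 H
  atom 5: Br (halogen, monovalent) → 0 H
  atom 6: C, bond orders sum to 2 (valence 4) → 2 H
  atom 7: C, bond orders sum to 2 (valence 4) → 2 H
  atom 8: C, bond orders sum to 2 (valence 4) → 2 H
  atom 9: C, bond orders sum to 3 (valence 4) → 1 H
  atom 10: C, bond orders sum to 4 (valence 4) → 0 H
  atom 11: N, bond orders sum to 3 (valence 3) → 0 H
Totals → C:8, H:11, Br:1, F:1, N:1.
In Hill order: C8H11BrFN.

C8H11BrFN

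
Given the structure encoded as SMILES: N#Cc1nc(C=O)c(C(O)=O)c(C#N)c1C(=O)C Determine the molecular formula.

C11H5N3O4

Walk through each heavy atom and fill implicit hydrogens from standard valence (C 4, N 3, O 2, S 2, halogen 1); for lowercase aromatic atoms, an aromatic c carries 1 H when it has two neighbours and 0 H with three, and aromatic n carries 0 H:
  atom 1: N, bond orders sum to 3 (valence 3) → 0 H
  atom 2: C, bond orders sum to 4 (valence 4) → 0 H
  atom 3: aromatic c, 3 neighbours → 0 H
  atom 4: aromatic n, 2 neighbours → 0 H
  atom 5: aromatic c, 3 neighbours → 0 H
  atom 6: C, bond orders sum to 3 (valence 4) → 1 H
  atom 7: O, bond orders sum to 2 (valence 2) → 0 H
  atom 8: aromatic c, 3 neighbours → 0 H
  atom 9: C, bond orders sum to 4 (valence 4) → 0 H
  atom 10: O, bond orders sum to 1 (valence 2) → 1 H
  atom 11: O, bond orders sum to 2 (valence 2) → 0 H
  atom 12: aromatic c, 3 neighbours → 0 H
  atom 13: C, bond orders sum to 4 (valence 4) → 0 H
  atom 14: N, bond orders sum to 3 (valence 3) → 0 H
  atom 15: aromatic c, 3 neighbours → 0 H
  atom 16: C, bond orders sum to 4 (valence 4) → 0 H
  atom 17: O, bond orders sum to 2 (valence 2) → 0 H
  atom 18: C, bond orders sum to 1 (valence 4) → 3 H
Totals → C:11, H:5, N:3, O:4.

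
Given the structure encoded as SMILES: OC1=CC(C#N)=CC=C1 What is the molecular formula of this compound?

Walk through each heavy atom and fill implicit hydrogens from standard valence (C 4, N 3, O 2, S 2, halogen 1):
  atom 1: O, bond orders sum to 1 (valence 2) → 1 H
  atom 2: C, bond orders sum to 4 (valence 4) → 0 H
  atom 3: C, bond orders sum to 3 (valence 4) → 1 H
  atom 4: C, bond orders sum to 4 (valence 4) → 0 H
  atom 5: C, bond orders sum to 4 (valence 4) → 0 H
  atom 6: N, bond orders sum to 3 (valence 3) → 0 H
  atom 7: C, bond orders sum to 3 (valence 4) → 1 H
  atom 8: C, bond orders sum to 3 (valence 4) → 1 H
  atom 9: C, bond orders sum to 3 (valence 4) → 1 H
Totals → C:7, H:5, N:1, O:1.

C7H5NO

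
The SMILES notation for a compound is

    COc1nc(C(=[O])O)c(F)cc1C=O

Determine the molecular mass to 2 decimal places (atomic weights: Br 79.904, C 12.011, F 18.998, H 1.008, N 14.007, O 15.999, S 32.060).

199.14 g/mol

First, the molecular formula is C8H6FNO4 (counting implicit H from valence).
  C: 8 × 12.011 = 96.088
  F: 1 × 18.998 = 18.998
  H: 6 × 1.008 = 6.048
  N: 1 × 14.007 = 14.007
  O: 4 × 15.999 = 63.996
Sum: 8×12.011 + 1×18.998 + 6×1.008 + 1×14.007 + 4×15.999 = 199.137 → 199.14 g/mol.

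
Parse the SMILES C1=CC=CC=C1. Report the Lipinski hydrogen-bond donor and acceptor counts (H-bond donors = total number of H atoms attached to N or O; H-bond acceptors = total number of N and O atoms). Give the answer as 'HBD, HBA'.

0, 0

Donors: find every N or O and count the H atoms it carries.
  (no N or O atoms present)
Lipinski HBD = 0.
Acceptors: N atoms = 0, O atoms = 0 → HBA = 0.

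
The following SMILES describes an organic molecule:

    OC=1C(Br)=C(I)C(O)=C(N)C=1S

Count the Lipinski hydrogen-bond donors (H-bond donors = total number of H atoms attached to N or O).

4

Donors: find every N or O and count the H atoms it carries.
  atom 1 (O): bond orders sum to 1 → 1 H
  atom 8 (O): bond orders sum to 1 → 1 H
  atom 10 (N): bond orders sum to 1 → 2 H
Lipinski HBD = 4.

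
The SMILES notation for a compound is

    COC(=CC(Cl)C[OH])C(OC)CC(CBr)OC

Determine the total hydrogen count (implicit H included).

Walk through each heavy atom and fill implicit hydrogens from standard valence (C 4, N 3, O 2, S 2, halogen 1):
  atom 1: C, bond orders sum to 1 (valence 4) → 3 H
  atom 2: O, bond orders sum to 2 (valence 2) → 0 H
  atom 3: C, bond orders sum to 4 (valence 4) → 0 H
  atom 4: C, bond orders sum to 3 (valence 4) → 1 H
  atom 5: C, bond orders sum to 3 (valence 4) → 1 H
  atom 6: Cl (halogen, monovalent) → 0 H
  atom 7: C, bond orders sum to 2 (valence 4) → 2 H
  atom 8: O with explicit H count 1
  atom 9: C, bond orders sum to 3 (valence 4) → 1 H
  atom 10: O, bond orders sum to 2 (valence 2) → 0 H
  atom 11: C, bond orders sum to 1 (valence 4) → 3 H
  atom 12: C, bond orders sum to 2 (valence 4) → 2 H
  atom 13: C, bond orders sum to 3 (valence 4) → 1 H
  atom 14: C, bond orders sum to 2 (valence 4) → 2 H
  atom 15: Br (halogen, monovalent) → 0 H
  atom 16: O, bond orders sum to 2 (valence 2) → 0 H
  atom 17: C, bond orders sum to 1 (valence 4) → 3 H
Total hydrogens: 20.

20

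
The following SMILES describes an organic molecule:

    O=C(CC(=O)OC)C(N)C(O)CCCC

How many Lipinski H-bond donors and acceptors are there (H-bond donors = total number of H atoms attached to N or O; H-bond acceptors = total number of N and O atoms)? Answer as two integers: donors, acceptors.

Donors: find every N or O and count the H atoms it carries.
  atom 1 (O): bond orders sum to 2 → 0 H
  atom 5 (O): bond orders sum to 2 → 0 H
  atom 6 (O): bond orders sum to 2 → 0 H
  atom 9 (N): bond orders sum to 1 → 2 H
  atom 11 (O): bond orders sum to 1 → 1 H
Lipinski HBD = 3.
Acceptors: N atoms = 1, O atoms = 4 → HBA = 5.

3, 5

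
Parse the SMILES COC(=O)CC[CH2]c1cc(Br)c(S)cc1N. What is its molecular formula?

C11H14BrNO2S

Walk through each heavy atom and fill implicit hydrogens from standard valence (C 4, N 3, O 2, S 2, halogen 1); for lowercase aromatic atoms, an aromatic c carries 1 H when it has two neighbours and 0 H with three, and aromatic n carries 0 H:
  atom 1: C, bond orders sum to 1 (valence 4) → 3 H
  atom 2: O, bond orders sum to 2 (valence 2) → 0 H
  atom 3: C, bond orders sum to 4 (valence 4) → 0 H
  atom 4: O, bond orders sum to 2 (valence 2) → 0 H
  atom 5: C, bond orders sum to 2 (valence 4) → 2 H
  atom 6: C, bond orders sum to 2 (valence 4) → 2 H
  atom 7: C with explicit H count 2
  atom 8: aromatic c, 3 neighbours → 0 H
  atom 9: aromatic c, 2 neighbours → 1 H
  atom 10: aromatic c, 3 neighbours → 0 H
  atom 11: Br (halogen, monovalent) → 0 H
  atom 12: aromatic c, 3 neighbours → 0 H
  atom 13: S, bond orders sum to 1 (valence 2) → 1 H
  atom 14: aromatic c, 2 neighbours → 1 H
  atom 15: aromatic c, 3 neighbours → 0 H
  atom 16: N, bond orders sum to 1 (valence 3) → 2 H
Totals → C:11, H:14, Br:1, N:1, O:2, S:1.
In Hill order: C11H14BrNO2S.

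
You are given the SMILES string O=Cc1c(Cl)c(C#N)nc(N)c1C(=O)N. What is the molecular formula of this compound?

C8H5ClN4O2

Walk through each heavy atom and fill implicit hydrogens from standard valence (C 4, N 3, O 2, S 2, halogen 1); for lowercase aromatic atoms, an aromatic c carries 1 H when it has two neighbours and 0 H with three, and aromatic n carries 0 H:
  atom 1: O, bond orders sum to 2 (valence 2) → 0 H
  atom 2: C, bond orders sum to 3 (valence 4) → 1 H
  atom 3: aromatic c, 3 neighbours → 0 H
  atom 4: aromatic c, 3 neighbours → 0 H
  atom 5: Cl (halogen, monovalent) → 0 H
  atom 6: aromatic c, 3 neighbours → 0 H
  atom 7: C, bond orders sum to 4 (valence 4) → 0 H
  atom 8: N, bond orders sum to 3 (valence 3) → 0 H
  atom 9: aromatic n, 2 neighbours → 0 H
  atom 10: aromatic c, 3 neighbours → 0 H
  atom 11: N, bond orders sum to 1 (valence 3) → 2 H
  atom 12: aromatic c, 3 neighbours → 0 H
  atom 13: C, bond orders sum to 4 (valence 4) → 0 H
  atom 14: O, bond orders sum to 2 (valence 2) → 0 H
  atom 15: N, bond orders sum to 1 (valence 3) → 2 H
Totals → C:8, H:5, Cl:1, N:4, O:2.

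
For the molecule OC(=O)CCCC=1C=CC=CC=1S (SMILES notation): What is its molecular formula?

C10H12O2S

Walk through each heavy atom and fill implicit hydrogens from standard valence (C 4, N 3, O 2, S 2, halogen 1):
  atom 1: O, bond orders sum to 1 (valence 2) → 1 H
  atom 2: C, bond orders sum to 4 (valence 4) → 0 H
  atom 3: O, bond orders sum to 2 (valence 2) → 0 H
  atom 4: C, bond orders sum to 2 (valence 4) → 2 H
  atom 5: C, bond orders sum to 2 (valence 4) → 2 H
  atom 6: C, bond orders sum to 2 (valence 4) → 2 H
  atom 7: C, bond orders sum to 4 (valence 4) → 0 H
  atom 8: C, bond orders sum to 3 (valence 4) → 1 H
  atom 9: C, bond orders sum to 3 (valence 4) → 1 H
  atom 10: C, bond orders sum to 3 (valence 4) → 1 H
  atom 11: C, bond orders sum to 3 (valence 4) → 1 H
  atom 12: C, bond orders sum to 4 (valence 4) → 0 H
  atom 13: S, bond orders sum to 1 (valence 2) → 1 H
Totals → C:10, H:12, O:2, S:1.
In Hill order: C10H12O2S.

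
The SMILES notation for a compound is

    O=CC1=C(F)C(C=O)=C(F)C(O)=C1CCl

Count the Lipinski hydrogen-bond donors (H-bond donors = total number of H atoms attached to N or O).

Donors: find every N or O and count the H atoms it carries.
  atom 1 (O): bond orders sum to 2 → 0 H
  atom 8 (O): bond orders sum to 2 → 0 H
  atom 12 (O): bond orders sum to 1 → 1 H
Lipinski HBD = 1.

1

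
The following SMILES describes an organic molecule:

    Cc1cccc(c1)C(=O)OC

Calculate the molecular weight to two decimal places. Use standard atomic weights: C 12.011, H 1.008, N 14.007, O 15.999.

First, the molecular formula is C9H10O2 (counting implicit H from valence).
  C: 9 × 12.011 = 108.099
  H: 10 × 1.008 = 10.080
  O: 2 × 15.999 = 31.998
Sum: 9×12.011 + 10×1.008 + 2×15.999 = 150.177 → 150.18 g/mol.

150.18 g/mol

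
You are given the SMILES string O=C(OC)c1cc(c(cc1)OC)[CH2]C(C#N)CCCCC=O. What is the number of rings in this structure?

In SMILES, each pair of matching ring-closure digits denotes one ring-closing bond; the number of such bonds equals the number of independent rings.
Ring-closure bonds here: 1.

1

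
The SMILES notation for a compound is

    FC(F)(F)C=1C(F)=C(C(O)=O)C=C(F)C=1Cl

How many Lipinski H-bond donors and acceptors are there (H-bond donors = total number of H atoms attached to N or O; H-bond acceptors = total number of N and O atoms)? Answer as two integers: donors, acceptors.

Donors: find every N or O and count the H atoms it carries.
  atom 10 (O): bond orders sum to 1 → 1 H
  atom 11 (O): bond orders sum to 2 → 0 H
Lipinski HBD = 1.
Acceptors: N atoms = 0, O atoms = 2 → HBA = 2.

1, 2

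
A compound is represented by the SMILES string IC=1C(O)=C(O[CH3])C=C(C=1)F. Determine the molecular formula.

C7H6FIO2

Walk through each heavy atom and fill implicit hydrogens from standard valence (C 4, N 3, O 2, S 2, halogen 1):
  atom 1: I (halogen, monovalent) → 0 H
  atom 2: C, bond orders sum to 4 (valence 4) → 0 H
  atom 3: C, bond orders sum to 4 (valence 4) → 0 H
  atom 4: O, bond orders sum to 1 (valence 2) → 1 H
  atom 5: C, bond orders sum to 4 (valence 4) → 0 H
  atom 6: O, bond orders sum to 2 (valence 2) → 0 H
  atom 7: C with explicit H count 3
  atom 8: C, bond orders sum to 3 (valence 4) → 1 H
  atom 9: C, bond orders sum to 4 (valence 4) → 0 H
  atom 10: C, bond orders sum to 3 (valence 4) → 1 H
  atom 11: F (halogen, monovalent) → 0 H
Totals → C:7, H:6, F:1, I:1, O:2.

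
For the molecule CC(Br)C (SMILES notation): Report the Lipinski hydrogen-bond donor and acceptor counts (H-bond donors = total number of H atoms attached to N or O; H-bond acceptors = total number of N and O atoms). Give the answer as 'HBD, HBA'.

Donors: find every N or O and count the H atoms it carries.
  (no N or O atoms present)
Lipinski HBD = 0.
Acceptors: N atoms = 0, O atoms = 0 → HBA = 0.

0, 0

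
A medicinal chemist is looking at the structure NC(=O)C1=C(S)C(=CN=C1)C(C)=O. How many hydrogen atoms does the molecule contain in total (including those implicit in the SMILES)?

8

Walk through each heavy atom and fill implicit hydrogens from standard valence (C 4, N 3, O 2, S 2, halogen 1):
  atom 1: N, bond orders sum to 1 (valence 3) → 2 H
  atom 2: C, bond orders sum to 4 (valence 4) → 0 H
  atom 3: O, bond orders sum to 2 (valence 2) → 0 H
  atom 4: C, bond orders sum to 4 (valence 4) → 0 H
  atom 5: C, bond orders sum to 4 (valence 4) → 0 H
  atom 6: S, bond orders sum to 1 (valence 2) → 1 H
  atom 7: C, bond orders sum to 4 (valence 4) → 0 H
  atom 8: C, bond orders sum to 3 (valence 4) → 1 H
  atom 9: N, bond orders sum to 3 (valence 3) → 0 H
  atom 10: C, bond orders sum to 3 (valence 4) → 1 H
  atom 11: C, bond orders sum to 4 (valence 4) → 0 H
  atom 12: C, bond orders sum to 1 (valence 4) → 3 H
  atom 13: O, bond orders sum to 2 (valence 2) → 0 H
Total hydrogens: 8.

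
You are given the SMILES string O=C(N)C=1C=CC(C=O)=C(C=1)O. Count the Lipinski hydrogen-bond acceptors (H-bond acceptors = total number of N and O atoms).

4

N atoms: 1; O atoms: 3.
Lipinski HBA = 1 + 3 = 4.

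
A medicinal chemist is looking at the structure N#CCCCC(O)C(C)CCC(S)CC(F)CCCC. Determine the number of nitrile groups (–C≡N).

The nitrile motif appears at heavy-atom position 2 in the SMILES.
Other groups present: 1 hydroxyl, 1 thiol.
Nitrile count: 1.

1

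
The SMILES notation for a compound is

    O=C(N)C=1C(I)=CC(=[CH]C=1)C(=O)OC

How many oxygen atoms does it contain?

Scan the SMILES for O atoms (remember two-letter symbols like Cl and Br are single atoms).
Oxygen count: 3.

3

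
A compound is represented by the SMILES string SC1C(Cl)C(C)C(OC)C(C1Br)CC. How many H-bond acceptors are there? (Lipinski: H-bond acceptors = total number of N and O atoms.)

1

N atoms: 0; O atoms: 1.
Lipinski HBA = 0 + 1 = 1.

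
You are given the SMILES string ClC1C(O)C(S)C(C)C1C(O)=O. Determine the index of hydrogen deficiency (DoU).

2

Degree of unsaturation = (number of rings) + (number of π bonds).
Ring closures in the SMILES: 1.
π bonds: 1 double bond (each 1 DoU) → 1 DoU from unsaturation.
Total DoU = 1 + 1 = 2.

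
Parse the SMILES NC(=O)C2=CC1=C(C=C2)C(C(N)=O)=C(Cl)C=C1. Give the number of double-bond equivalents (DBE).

9

Molecular formula: C12H9ClN2O2.
DoU = (2C + 2 + N − H − X) / 2, where X is the halogen count and O/S are ignored.
    = (2·12 + 2 + 2 − 9 − 1) / 2 = 18 / 2 = 9.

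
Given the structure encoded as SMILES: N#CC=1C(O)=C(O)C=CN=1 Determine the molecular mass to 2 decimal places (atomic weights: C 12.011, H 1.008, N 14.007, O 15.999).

First, the molecular formula is C6H4N2O2 (counting implicit H from valence).
  C: 6 × 12.011 = 72.066
  H: 4 × 1.008 = 4.032
  N: 2 × 14.007 = 28.014
  O: 2 × 15.999 = 31.998
Sum: 6×12.011 + 4×1.008 + 2×14.007 + 2×15.999 = 136.110 → 136.11 g/mol.

136.11 g/mol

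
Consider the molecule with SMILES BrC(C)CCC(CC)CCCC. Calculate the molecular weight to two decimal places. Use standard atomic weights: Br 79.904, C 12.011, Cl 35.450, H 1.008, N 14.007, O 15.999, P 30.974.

First, the molecular formula is C11H23Br (counting implicit H from valence).
  Br: 1 × 79.904 = 79.904
  C: 11 × 12.011 = 132.121
  H: 23 × 1.008 = 23.184
Sum: 1×79.904 + 11×12.011 + 23×1.008 = 235.209 → 235.21 g/mol.

235.21 g/mol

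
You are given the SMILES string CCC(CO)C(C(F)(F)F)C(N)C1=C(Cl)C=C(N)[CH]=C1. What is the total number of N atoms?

2

Scan the SMILES for N atoms (remember two-letter symbols like Cl and Br are single atoms).
Nitrogen count: 2.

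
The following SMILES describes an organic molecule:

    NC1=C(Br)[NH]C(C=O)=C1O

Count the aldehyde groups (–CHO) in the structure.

The aldehyde motif appears at heavy-atom position 7 in the SMILES.
Other groups present: 1 hydroxyl, 1 primary amine.
Aldehyde count: 1.

1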